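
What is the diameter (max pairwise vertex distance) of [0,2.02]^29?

||(2.02,2.02,...,2.02)|| = √(29)·2.02 ≈ 10.878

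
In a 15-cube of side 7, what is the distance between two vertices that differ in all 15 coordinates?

Diagonal = √15 · 7 ≈ 27.1109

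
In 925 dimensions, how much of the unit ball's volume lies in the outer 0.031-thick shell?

1 - (1-0.031)^925 ≈ 1 - 2.236e-13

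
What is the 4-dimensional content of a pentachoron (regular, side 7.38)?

V_4 = √(5) · 7.38^4 / (4! · 2^(4/2)) ≈ 69.0938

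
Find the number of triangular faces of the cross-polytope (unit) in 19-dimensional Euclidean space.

Number of 2-faces = 2^(2+1) · C(19,2+1) = 8 · 969 = 7752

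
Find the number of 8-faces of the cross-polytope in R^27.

An n-cross-polytope has 2^(k+1)·C(n,k+1) k-faces. Here 2^9·C(27,9) = 512·4686825 = 2399654400.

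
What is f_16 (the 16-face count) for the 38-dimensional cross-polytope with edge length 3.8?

An n-cross-polytope has 2^(k+1)·C(n,k+1) k-faces. Here 2^17·C(38,17) = 131072·28781143380 = 3772402025103360.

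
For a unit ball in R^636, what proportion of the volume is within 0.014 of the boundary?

V(inner)/V(outer) = ((1-0.014)/1)^636 ≈ 0.0001276, so the shell fraction is 0.999872.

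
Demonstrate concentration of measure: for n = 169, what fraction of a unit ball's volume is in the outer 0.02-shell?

1 - (1-0.02)^169 ≈ 0.967099 ≈ 96.71%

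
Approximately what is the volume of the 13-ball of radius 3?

V_13(3) = π^(13/2) · (3)^13 / Γ(13/2 + 1) = 7558272·π^6/5005 ≈ 1.45184e+06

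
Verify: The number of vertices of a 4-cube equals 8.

False. The 4-cube has 2^4 = 16 vertices.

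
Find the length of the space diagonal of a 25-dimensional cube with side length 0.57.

The space diagonal of an n-cube of side s is s√n. Here 0.57·√25 = 2.85.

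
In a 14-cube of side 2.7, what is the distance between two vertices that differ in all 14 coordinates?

Diagonal = √14 · 2.7 ≈ 10.1025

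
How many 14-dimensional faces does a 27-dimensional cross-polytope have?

f_14(27-orthoplex) = 2^15 · (27 choose 15) = 569634324480.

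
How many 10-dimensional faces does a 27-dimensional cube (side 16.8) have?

An n-cube has C(n,k)·2^(n-k) k-faces. Here C(27,10)·2^17 = 8436285·131072 = 1105760747520.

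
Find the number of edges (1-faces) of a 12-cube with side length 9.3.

Choose 1 of 12 axes to span the face (C(12,1) = 12 ways), then fix each of the remaining 11 coordinates at one of its two extreme values (2^11 = 2048 ways): 12·2048 = 24576.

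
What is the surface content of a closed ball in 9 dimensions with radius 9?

|∂B_9(9)| = 459165024·π^4/35 ≈ 1.27791e+09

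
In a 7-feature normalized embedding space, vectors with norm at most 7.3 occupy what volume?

V_7(7.3) = π^(7/2) · (7.3)^7 / Γ(7/2 + 1) ≈ 5.21964e+06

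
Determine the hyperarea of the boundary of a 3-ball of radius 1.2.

S_3(1.2) = 2·π^(3/2)·(1.2)^2 / Γ(3/2) = 4πr² = 4π·(1.2)² ≈ 18.0956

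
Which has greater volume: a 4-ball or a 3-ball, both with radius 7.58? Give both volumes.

V_4(7.58) ≈ 16291. V_3(7.58) ≈ 1824.3. The 4-ball is larger.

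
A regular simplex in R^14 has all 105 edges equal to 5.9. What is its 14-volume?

V_14 = √(15) · 5.9^14 / (14! · 2^(14/2)) ≈ 0.0214959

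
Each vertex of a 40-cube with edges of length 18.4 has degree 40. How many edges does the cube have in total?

Each of the 2^40 = 1099511627776 vertices has degree 40; total edges = 40·2^40/2 = 21990232555520.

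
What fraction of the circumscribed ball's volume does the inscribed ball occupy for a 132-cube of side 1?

The radii are 1/2 and 1√132/2, so the volume ratio is (1/√132)^132 = 132^{-132/2} ≈ 1.10185e-140.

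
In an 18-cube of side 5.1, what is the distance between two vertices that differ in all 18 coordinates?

d = √(5.1² + 5.1² + ... + 5.1²) [18 terms] = √(18·5.1²) = 5.1√18 ≈ 21.6375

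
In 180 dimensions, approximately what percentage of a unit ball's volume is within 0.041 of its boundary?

1 - (1-0.041)^180 ≈ 0.999466 ≈ 99.95%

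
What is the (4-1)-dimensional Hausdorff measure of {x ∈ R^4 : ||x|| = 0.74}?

|∂B_4(0.74)| ≈ 7.9988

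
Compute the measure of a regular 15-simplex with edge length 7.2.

Volume = 7.2^15 · √(16/2^15) / 15! ≈ 0.122412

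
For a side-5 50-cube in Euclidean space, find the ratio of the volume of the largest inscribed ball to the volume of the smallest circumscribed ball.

The radii are 5/2 and 5√50/2, so the volume ratio is (1/√50)^50 = 50^{-50/2} ≈ 3.35544e-43.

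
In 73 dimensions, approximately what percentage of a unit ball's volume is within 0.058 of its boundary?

1 - (1-0.058)^73 ≈ 0.987244 ≈ 98.72%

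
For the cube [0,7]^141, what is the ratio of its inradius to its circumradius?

Ratio = (s/2)/(s√141/2) = 141^(-1/2) ≈ 0.0842152.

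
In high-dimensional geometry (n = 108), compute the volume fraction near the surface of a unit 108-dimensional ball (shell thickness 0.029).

1 - (1-0.029)^108 ≈ 0.958344 ≈ 95.83%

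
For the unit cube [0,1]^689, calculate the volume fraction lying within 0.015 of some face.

The inner cube has side 1-2·0.015 = 0.97 and volume (0.97)^689 ≈ 7.686e-10, so the shell holds 0.9999999992 of the volume.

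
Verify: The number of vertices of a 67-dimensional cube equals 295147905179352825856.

False. The 67-cube has 2^67 = 147573952589676412928 vertices.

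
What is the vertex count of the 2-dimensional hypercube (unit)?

An n-cube has 2^n vertices; for n = 2 that is 2^2 = 4.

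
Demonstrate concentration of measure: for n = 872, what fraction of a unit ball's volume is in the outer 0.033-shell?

1 - (1-0.033)^872 ≈ 1 - 1.958e-13 ≈ (100 - 1.96e-11)%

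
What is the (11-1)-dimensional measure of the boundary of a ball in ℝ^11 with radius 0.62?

S = n·V_n(r)/r = 11·V_11(0.62)/0.62 (volume-to-surface relation), giving 0.173946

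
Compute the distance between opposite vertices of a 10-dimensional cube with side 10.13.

Diagonal = √10 · 10.13 ≈ 32.0339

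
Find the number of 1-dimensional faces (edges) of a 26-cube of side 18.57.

An n-cube has n·2^(n-1) edges. With n = 26: 26·33554432 = 872415232.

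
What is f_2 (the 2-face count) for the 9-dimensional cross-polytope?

An n-cross-polytope has 2^(k+1)·C(n,k+1) k-faces. Here 2^3·C(9,3) = 8·84 = 672.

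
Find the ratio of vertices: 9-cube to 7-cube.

The 9-cube has 2^9 = 512 vertices. The 7-cube has 2^7 = 128 vertices. Ratio: 512/128 = 4.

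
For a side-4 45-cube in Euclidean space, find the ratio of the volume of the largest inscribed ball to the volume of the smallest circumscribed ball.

V_in / V_out = (r_in/r_out)^45 = (1/√45)^45 = 45^(-45/2) ≈ 6.34919e-38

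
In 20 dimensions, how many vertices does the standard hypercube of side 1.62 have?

An n-cube has 2^n vertices; for n = 20 that is 2^20 = 1048576.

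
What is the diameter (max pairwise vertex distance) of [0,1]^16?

d = √(1² + 1² + ... + 1²) [16 terms] = √(16·1²) = 1√16 = 4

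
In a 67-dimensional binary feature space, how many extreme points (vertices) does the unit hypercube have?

An n-cube has 2^n vertices; for n = 67 that is 2^67 = 147573952589676412928.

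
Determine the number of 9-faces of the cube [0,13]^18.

Choose 9 of 18 axes to span the face (C(18,9) = 48620 ways), then fix each of the remaining 9 coordinates at one of its two extreme values (2^9 = 512 ways): 48620·512 = 24893440.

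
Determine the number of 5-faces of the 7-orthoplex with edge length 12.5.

Number of 5-faces = 2^(5+1) · C(7,5+1) = 64 · 7 = 448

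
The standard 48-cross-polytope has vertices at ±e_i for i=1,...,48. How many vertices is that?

An n-cross-polytope has 2n vertices; here n = 48, giving 96.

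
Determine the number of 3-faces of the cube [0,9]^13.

f_3(13-cube) = (13 choose 3) · 2^10 = 292864.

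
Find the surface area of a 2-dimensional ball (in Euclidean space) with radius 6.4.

|∂B_2(6.4)| = 2πr = 2π·6.4 ≈ 40.2124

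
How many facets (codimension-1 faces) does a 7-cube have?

f_6(7-cube) = (7 choose 6) · 2^1 = 14.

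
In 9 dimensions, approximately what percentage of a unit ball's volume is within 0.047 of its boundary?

1 - (1-0.047)^9 ≈ 0.35161 ≈ 35.16%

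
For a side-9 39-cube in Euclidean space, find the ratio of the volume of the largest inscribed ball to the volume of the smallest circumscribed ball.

V_in / V_out = (r_in/r_out)^39 = (1/√39)^39 = 39^(-39/2) ≈ 9.42411e-32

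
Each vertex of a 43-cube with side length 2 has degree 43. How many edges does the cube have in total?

Each of the 2^43 = 8796093022208 vertices has degree 43; total edges = 43·2^43/2 = 189115999977472.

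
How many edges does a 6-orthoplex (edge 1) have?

Number of 1-faces = 2^(1+1) · C(6,1+1) = 4 · 15 = 60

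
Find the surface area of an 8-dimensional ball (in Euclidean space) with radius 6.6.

S_8(6.6) = 2·π^(8/2)·(6.6)^7 / Γ(8/2) ≈ 1.77127e+07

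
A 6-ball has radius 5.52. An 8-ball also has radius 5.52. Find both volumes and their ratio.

V_6(5.52) ≈ 146195. V_8(5.52) ≈ 3.49865e+06. Ratio V_6/V_8 ≈ 0.04179.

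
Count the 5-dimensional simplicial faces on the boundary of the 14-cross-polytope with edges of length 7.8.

Number of 5-faces = 2^(5+1) · C(14,5+1) = 64 · 3003 = 192192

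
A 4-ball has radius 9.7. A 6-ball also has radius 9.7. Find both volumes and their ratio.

V_4(9.7) ≈ 43687.4. V_6(9.7) ≈ 4.30456e+06. Ratio V_4/V_6 ≈ 0.01015.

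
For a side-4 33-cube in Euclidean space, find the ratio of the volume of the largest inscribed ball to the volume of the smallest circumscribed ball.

V_in / V_out = (r_in/r_out)^33 = (1/√33)^33 = 33^(-33/2) ≈ 8.80076e-26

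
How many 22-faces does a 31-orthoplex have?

Number of 22-faces = 2^(22+1) · C(31,22+1) = 8388608 · 7888725 = 66175421644800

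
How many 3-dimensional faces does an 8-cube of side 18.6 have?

Choose 3 of 8 axes to span the face (C(8,3) = 56 ways), then fix each of the remaining 5 coordinates at one of its two extreme values (2^5 = 32 ways): 56·32 = 1792.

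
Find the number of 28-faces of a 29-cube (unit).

Number of 28-faces = C(29,28) · 2^(29-28) = 29 · 2 = 58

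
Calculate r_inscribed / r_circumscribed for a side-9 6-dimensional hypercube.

For an n-cube of any side s, the inradius is s/2 and the circumradius is s√n/2, so the ratio is 1/√6 ≈ 0.408248.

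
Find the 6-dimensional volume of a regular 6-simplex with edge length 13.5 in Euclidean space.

For a regular n-simplex with edge a, V = (a^n / n!)·√((n+1)/2^n). With a=13.5, n=6: V ≈ 2780.54.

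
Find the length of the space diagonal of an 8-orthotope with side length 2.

Diagonal = √8 · 2 ≈ 5.65685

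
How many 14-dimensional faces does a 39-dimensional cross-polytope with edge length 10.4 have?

An n-cross-polytope has 2^(k+1)·C(n,k+1) k-faces. Here 2^15·C(39,15) = 32768·25140840660 = 823815066746880.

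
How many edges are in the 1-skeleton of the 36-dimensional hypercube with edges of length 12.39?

Number of 1-faces = C(36,1)·2^(36-1) = 36·34359738368 = 1236950581248.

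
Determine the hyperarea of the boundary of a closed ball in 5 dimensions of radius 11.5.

The surface area of an n-ball is 2π^(n/2) r^(n-1) / Γ(n/2). For n=5, r=11.5: 279841·π^2/6 ≈ 460320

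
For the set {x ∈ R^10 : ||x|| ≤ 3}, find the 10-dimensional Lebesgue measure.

V_10(3) = π^(10/2) · (3)^10 / Γ(10/2 + 1) = 19683·π^5/40 ≈ 150585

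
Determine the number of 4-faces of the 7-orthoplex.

Number of 4-faces = 2^(4+1) · C(7,4+1) = 32 · 21 = 672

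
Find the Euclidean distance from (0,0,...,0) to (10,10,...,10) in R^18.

The space diagonal of an n-cube of side s is s√n. Here 10·√18 ≈ 42.4264.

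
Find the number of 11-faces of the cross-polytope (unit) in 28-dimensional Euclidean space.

Each 11-face is the convex hull of 12 vertices, one chosen as ±e_i from each of 12 distinct axes: 2^12·C(28,12) = 124607508480.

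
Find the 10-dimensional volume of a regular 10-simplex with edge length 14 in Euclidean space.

V_10 = √(11) · 14^10 / (10! · 2^(10/2)) ≈ 8261.59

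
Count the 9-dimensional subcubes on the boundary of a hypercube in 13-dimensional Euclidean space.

An n-cube has C(n,k)·2^(n-k) k-faces. Here C(13,9)·2^4 = 715·16 = 11440.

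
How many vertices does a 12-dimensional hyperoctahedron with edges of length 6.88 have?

Number of 0-faces = 2^(0+1) · C(12,0+1) = 2 · 12 = 24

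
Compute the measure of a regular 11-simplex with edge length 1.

V = (1^11 / 11!) · √((11+1) / 2^11) ≈ 1.91765e-09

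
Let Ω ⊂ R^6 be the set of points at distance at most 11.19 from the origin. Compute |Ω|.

The n-ball volume is π^(n/2)·r^n/Γ(n/2+1). With n=6, r=11.19: V ≈ 1.01456e+07.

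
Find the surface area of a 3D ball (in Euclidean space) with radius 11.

|∂B_3(11)| = 4πr² = 4π·(11)² ≈ 1520.53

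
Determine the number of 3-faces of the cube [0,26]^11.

Choose 3 of 11 axes to span the face (C(11,3) = 165 ways), then fix each of the remaining 8 coordinates at one of its two extreme values (2^8 = 256 ways): 165·256 = 42240.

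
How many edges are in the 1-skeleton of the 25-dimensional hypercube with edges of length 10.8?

Number of 1-faces = C(25,1)·2^(25-1) = 25·16777216 = 419430400.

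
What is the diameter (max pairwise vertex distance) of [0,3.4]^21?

||(3.4,3.4,...,3.4)|| = √(21)·3.4 ≈ 15.5808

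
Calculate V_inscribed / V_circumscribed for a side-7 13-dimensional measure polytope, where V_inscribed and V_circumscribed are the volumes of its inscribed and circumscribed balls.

V_in / V_out = (r_in/r_out)^13 = (1/√13)^13 = 13^(-13/2) ≈ 5.74603e-08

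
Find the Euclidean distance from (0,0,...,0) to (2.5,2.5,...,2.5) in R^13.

The space diagonal of an n-cube of side s is s√n. Here 2.5·√13 ≈ 9.01388.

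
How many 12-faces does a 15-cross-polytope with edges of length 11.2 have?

An n-cross-polytope has 2^(k+1)·C(n,k+1) k-faces. Here 2^13·C(15,13) = 8192·105 = 860160.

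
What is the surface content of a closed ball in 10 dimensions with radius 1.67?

S = n·V_n(r)/r = 10·V_10(1.67)/1.67 (volume-to-surface relation), giving 2576.42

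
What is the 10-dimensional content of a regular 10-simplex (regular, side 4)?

V_10 = √(11) · 4^10 / (10! · 2^(10/2)) ≈ 0.0299491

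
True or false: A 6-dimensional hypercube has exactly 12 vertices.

False. The 6-cube has 2^6 = 64 vertices.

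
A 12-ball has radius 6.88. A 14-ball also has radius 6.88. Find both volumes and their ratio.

V_12(6.88) ≈ 1.50185e+10. V_14(6.88) ≈ 3.19049e+11. Ratio V_12/V_14 ≈ 0.04707.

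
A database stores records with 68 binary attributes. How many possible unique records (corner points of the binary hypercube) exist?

An n-cube has 2^n vertices; for n = 68 that is 2^68 = 295147905179352825856.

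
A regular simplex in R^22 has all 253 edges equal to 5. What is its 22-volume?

V = (5^22 / 22!) · √((22+1) / 2^22) ≈ 4.96715e-09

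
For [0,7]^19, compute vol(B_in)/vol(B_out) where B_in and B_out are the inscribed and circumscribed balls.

V_in / V_out = (r_in/r_out)^19 = (1/√19)^19 = 19^(-19/2) ≈ 7.10953e-13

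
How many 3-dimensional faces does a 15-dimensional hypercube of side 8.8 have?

Choose 3 of 15 axes to span the face (C(15,3) = 455 ways), then fix each of the remaining 12 coordinates at one of its two extreme values (2^12 = 4096 ways): 455·4096 = 1863680.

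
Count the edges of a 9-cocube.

Number of 1-faces = 2^(1+1) · C(9,1+1) = 4 · 36 = 144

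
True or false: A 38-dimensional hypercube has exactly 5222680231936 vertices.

False. The 38-cube has 2^38 = 274877906944 vertices.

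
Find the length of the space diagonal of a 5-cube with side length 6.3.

d = √(6.3² + 6.3² + ... + 6.3²) [5 terms] = √(5·6.3²) = 6.3√5 ≈ 14.0872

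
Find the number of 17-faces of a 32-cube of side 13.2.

Number of 17-faces = C(32,17) · 2^(32-17) = 565722720 · 32768 = 18537602088960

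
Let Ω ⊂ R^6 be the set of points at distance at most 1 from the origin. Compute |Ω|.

The n-ball volume is π^(n/2)·r^n/Γ(n/2+1). With n=6, r=1: V = π^3/6 ≈ 5.16771.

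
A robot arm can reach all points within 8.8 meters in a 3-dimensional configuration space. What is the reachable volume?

V_3(8.8) = π^(3/2) · (8.8)^3 / Γ(3/2 + 1) ≈ 2854.54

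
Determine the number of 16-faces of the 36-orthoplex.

An n-cross-polytope has 2^(k+1)·C(n,k+1) k-faces. Here 2^17·C(36,17) = 131072·8597496600 = 1126891074355200.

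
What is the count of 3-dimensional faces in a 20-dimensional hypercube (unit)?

Choose 3 of 20 axes to span the face (C(20,3) = 1140 ways), then fix each of the remaining 17 coordinates at one of its two extreme values (2^17 = 131072 ways): 1140·131072 = 149422080.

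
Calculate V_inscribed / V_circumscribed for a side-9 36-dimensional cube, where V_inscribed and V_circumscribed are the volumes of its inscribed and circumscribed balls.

Volume scales as r^n, and r_in/r_out = 1/√36, giving (1/√36)^36 ≈ 9.69516e-29.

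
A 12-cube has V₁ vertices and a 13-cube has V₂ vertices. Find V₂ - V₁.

V₁ = 2^12 = 4096. V₂ = 2^13 = 8192. V₂ - V₁ = 4096.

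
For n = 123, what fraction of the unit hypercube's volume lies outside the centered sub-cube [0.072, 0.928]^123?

Shell fraction = 1 - (1-0.144)^123 ≈ 0.9999999951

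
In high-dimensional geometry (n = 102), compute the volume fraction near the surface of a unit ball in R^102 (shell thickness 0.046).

1 - (1-0.046)^102 ≈ 0.991798 ≈ 99.18%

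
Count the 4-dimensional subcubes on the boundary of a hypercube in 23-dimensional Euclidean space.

f_4(23-cube) = (23 choose 4) · 2^19 = 4642570240.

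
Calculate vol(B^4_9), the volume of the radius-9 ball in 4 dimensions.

V = 6561·π^2/2 ≈ 32377.2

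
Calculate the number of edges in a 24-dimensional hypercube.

The 24-cube has n·2^(n-1) = 24·2^23 = 24·8388608 = 201326592 edges.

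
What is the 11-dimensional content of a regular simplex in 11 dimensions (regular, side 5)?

V_11 = √(12) · 5^11 / (11! · 2^(11/2)) ≈ 0.0936354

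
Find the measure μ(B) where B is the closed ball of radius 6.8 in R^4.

The n-ball volume is π^(n/2)·r^n/Γ(n/2+1). With n=4, r=6.8: V ≈ 10551.3.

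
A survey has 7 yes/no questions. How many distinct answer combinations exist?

The 7-cube has 2^7 = 128 vertices.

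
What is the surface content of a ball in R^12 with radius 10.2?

S_12(10.2) = 2·π^(12/2)·(10.2)^11 / Γ(12/2) ≈ 1.99228e+12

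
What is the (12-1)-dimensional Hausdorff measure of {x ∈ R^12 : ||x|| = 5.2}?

S = n·V_n(r)/r = 12·V_12(5.2)/5.2 (volume-to-surface relation), giving 1.20444e+09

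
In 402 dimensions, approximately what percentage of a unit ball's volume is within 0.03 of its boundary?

1 - (1-0.03)^402 ≈ 0.999995189 ≈ 99.999519%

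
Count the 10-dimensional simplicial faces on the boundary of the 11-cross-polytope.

Number of 10-faces = 2^(10+1) · C(11,10+1) = 2048 · 1 = 2048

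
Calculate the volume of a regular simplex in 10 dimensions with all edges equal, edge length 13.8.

Volume = 13.8^10 · √(11/2^10) / 10! ≈ 7154.42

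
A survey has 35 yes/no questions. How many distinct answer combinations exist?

The 35-cube has 2^35 = 34359738368 vertices.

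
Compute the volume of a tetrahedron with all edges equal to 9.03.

Volume = (√2/12) · 9.03³ = 86.7755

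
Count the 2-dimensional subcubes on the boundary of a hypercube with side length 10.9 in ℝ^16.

f_2(16-cube) = (16 choose 2) · 2^14 = 1966080.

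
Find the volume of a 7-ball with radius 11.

The n-ball volume is π^(n/2)·r^n/Γ(n/2+1). With n=7, r=11: V = 311794736·π^3/105 ≈ 9.20723e+07.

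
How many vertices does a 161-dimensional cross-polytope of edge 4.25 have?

The vertices are ±e_1, ..., ±e_161, so there are 2·161 = 322.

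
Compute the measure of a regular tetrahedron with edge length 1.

Volume = (√2/12) · 1³ = 0.117851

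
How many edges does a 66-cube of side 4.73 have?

Each of the 2^66 = 73786976294838206464 vertices has degree 66; total edges = 66·2^66/2 = 2434970217729660813312.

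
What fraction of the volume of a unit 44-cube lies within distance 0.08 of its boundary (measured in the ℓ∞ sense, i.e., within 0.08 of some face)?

Shell fraction = 1 - (1-0.16)^44 ≈ 0.999534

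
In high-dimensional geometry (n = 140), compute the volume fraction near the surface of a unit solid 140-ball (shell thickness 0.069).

1 - (1-0.069)^140 ≈ 0.999955 ≈ 99.995503%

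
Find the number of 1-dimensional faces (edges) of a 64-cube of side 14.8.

The 64-cube has n·2^(n-1) = 64·2^63 = 64·9223372036854775808 = 590295810358705651712 edges.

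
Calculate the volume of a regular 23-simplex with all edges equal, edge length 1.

V_23 = √(24) · 1^23 / (23! · 2^(23/2)) ≈ 6.54284e-26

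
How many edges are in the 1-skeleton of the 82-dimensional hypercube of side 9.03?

The 82-cube has n·2^(n-1) = 82·2^81 = 82·2417851639229258349412352 = 198263834416799184651812864 edges.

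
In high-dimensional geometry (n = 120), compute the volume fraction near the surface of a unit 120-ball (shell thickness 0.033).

1 - (1-0.033)^120 ≈ 0.982169 ≈ 98.22%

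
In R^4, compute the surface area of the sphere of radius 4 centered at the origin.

The surface area of an n-ball is 2π^(n/2) r^(n-1) / Γ(n/2). For n=4, r=4: 128·π^2 ≈ 1263.31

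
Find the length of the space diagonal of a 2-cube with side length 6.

The space diagonal of an n-cube of side s is s√n. Here 6·√2 ≈ 8.48528.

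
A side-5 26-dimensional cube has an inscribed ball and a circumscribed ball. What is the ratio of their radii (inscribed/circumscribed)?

For an n-cube of any side s, the inradius is s/2 and the circumradius is s√n/2, so the ratio is 1/√26 ≈ 0.196116.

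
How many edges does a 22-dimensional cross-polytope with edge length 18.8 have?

An n-cross-polytope has 2^(k+1)·C(n,k+1) k-faces. Here 2^2·C(22,2) = 4·231 = 924.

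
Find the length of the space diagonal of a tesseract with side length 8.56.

The space diagonal of an n-cube of side s is s√n. Here 8.56·√4 = 17.12.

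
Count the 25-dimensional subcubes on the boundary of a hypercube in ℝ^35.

f_25(35-cube) = (35 choose 25) · 2^10 = 187985301504.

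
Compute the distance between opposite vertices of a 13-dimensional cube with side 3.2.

The space diagonal of an n-cube of side s is s√n. Here 3.2·√13 ≈ 11.5378.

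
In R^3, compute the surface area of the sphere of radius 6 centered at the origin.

S_3(6) = 2·π^(3/2)·(6)^2 / Γ(3/2) = 4πr² = 4π·(6)² ≈ 452.389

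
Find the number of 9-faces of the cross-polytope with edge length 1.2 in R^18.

Each 9-face is the convex hull of 10 vertices, one chosen as ±e_i from each of 10 distinct axes: 2^10·C(18,10) = 44808192.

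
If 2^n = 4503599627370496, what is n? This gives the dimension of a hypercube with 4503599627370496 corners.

Since 2^n = 4503599627370496, we have n = 52.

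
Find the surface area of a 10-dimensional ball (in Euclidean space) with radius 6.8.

S = n·V_n(r)/r = 10·V_10(6.8)/6.8 (volume-to-surface relation), giving 7.92772e+08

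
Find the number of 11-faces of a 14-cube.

f_11(14-cube) = (14 choose 11) · 2^3 = 2912.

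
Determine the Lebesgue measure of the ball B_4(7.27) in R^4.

Volume = π^{4/2}·(7.27)^4/Γ(3) ≈ 13785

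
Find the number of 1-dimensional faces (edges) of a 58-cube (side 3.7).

Each of the 2^58 = 288230376151711744 vertices has degree 58; total edges = 58·2^58/2 = 8358680908399640576.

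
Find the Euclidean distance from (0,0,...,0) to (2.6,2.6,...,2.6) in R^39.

Diagonal = √39 · 2.6 ≈ 16.237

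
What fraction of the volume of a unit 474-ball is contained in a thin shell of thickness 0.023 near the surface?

V(inner)/V(outer) = ((1-0.023)/1)^474 ≈ 1.622e-05, so the shell fraction is 0.999984.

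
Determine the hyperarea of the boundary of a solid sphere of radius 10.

S_3(10) = 2·π^(3/2)·(10)^2 / Γ(3/2) = 4πr² = 4π·(10)² ≈ 1256.64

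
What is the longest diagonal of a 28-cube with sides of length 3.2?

Diagonal = √28 · 3.2 ≈ 16.9328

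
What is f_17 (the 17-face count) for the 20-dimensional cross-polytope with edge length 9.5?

Each 17-face is the convex hull of 18 vertices, one chosen as ±e_i from each of 18 distinct axes: 2^18·C(20,18) = 49807360.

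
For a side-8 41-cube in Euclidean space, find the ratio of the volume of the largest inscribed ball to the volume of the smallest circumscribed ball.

V_in/V_out = n^(-n/2) = 41^(-41/2) ≈ 8.66824e-34.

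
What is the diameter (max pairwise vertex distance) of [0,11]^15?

The space diagonal of an n-cube of side s is s√n. Here 11·√15 ≈ 42.6028.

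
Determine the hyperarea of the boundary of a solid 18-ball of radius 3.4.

The surface area of an n-ball is 2π^(n/2) r^(n-1) / Γ(n/2). For n=18, r=3.4: 1.60325e+09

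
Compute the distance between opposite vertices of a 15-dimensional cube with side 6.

d = √(6² + 6² + ... + 6²) [15 terms] = √(15·6²) = 6√15 ≈ 23.2379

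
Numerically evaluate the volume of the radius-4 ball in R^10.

The n-ball volume is π^(n/2)·r^n/Γ(n/2+1). With n=10, r=4: V = 131072·π^5/15 ≈ 2.67404e+06.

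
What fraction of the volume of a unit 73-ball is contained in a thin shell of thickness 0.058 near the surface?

V(inner)/V(outer) = ((1-0.058)/1)^73 ≈ 0.01276, so the shell fraction is 0.987244.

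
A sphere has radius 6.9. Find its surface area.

S_3(6.9) = 2·π^(3/2)·(6.9)^2 / Γ(3/2) = 4πr² = 4π·(6.9)² ≈ 598.285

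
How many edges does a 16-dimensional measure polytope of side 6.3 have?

Number of 1-faces = C(16,1)·2^(16-1) = 16·32768 = 524288.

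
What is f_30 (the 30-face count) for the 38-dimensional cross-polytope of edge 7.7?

Number of 30-faces = 2^(30+1) · C(38,30+1) = 2147483648 · 12620256 = 27101793393573888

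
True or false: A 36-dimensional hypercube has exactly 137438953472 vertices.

False. The 36-cube has 2^36 = 68719476736 vertices.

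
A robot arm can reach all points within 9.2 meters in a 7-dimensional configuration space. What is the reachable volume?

V_7(9.2) = π^(7/2) · (9.2)^7 / Γ(7/2 + 1) ≈ 2.63569e+07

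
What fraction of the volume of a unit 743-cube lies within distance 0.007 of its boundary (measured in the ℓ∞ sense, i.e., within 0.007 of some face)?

The inner cube has side 1-2·0.007 = 0.986 and volume (0.986)^743 ≈ 2.822e-05, so the shell holds 0.999972 of the volume.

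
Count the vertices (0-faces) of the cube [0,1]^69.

Number of vertices = 2^69 = 590295810358705651712.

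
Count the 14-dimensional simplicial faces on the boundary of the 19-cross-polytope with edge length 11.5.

An n-cross-polytope has 2^(k+1)·C(n,k+1) k-faces. Here 2^15·C(19,15) = 32768·3876 = 127008768.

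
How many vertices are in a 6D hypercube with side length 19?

Number of 0-faces = C(6,0) · 2^(6-0) = 1 · 64 = 64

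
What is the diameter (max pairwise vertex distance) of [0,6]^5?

d = √(6² + 6² + ... + 6²) [5 terms] = √(5·6²) = 6√5 ≈ 13.4164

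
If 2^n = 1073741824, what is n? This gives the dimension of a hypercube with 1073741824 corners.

n = log_2(1073741824) = 30.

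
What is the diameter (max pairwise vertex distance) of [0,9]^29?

d = √(9² + 9² + ... + 9²) [29 terms] = √(29·9²) = 9√29 ≈ 48.4665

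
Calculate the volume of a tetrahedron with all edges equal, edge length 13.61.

Volume = (√2/12) · 13.61³ = 297.104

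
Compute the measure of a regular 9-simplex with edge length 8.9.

For a regular n-simplex with edge a, V = (a^n / n!)·√((n+1)/2^n). With a=8.9, n=9: V ≈ 134.931.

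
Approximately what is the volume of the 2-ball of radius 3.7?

The n-ball volume is π^(n/2)·r^n/Γ(n/2+1). With n=2, r=3.7: V ≈ 43.0084.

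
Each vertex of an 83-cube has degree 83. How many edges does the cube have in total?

The 83-cube has n·2^(n-1) = 83·2^82 = 83·4835703278458516698824704 = 401363372112056886002450432 edges.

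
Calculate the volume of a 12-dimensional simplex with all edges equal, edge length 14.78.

V_12 = √(13) · 14.78^12 / (12! · 2^(12/2)) ≈ 12780.5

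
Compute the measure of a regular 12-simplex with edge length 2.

Volume = 2^12 · √(13/2^12) / 12! ≈ 4.81742e-07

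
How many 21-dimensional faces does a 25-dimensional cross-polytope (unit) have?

Each 21-face is the convex hull of 22 vertices, one chosen as ±e_i from each of 22 distinct axes: 2^22·C(25,22) = 9646899200.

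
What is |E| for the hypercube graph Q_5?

The 5-cube has n·2^(n-1) = 5·2^4 = 5·16 = 80 edges.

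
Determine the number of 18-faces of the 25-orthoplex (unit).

f_18(25-orthoplex) = 2^19 · (25 choose 19) = 92851404800.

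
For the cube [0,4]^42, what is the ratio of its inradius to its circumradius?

r_in / r_out = (4/2) / (4√42/2) = 1/√42 ≈ 0.154303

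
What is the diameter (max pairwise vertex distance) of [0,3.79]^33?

||(3.79,3.79,...,3.79)|| = √(33)·3.79 ≈ 21.7719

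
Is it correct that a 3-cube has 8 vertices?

True. The 3-cube has 2^3 = 8 vertices.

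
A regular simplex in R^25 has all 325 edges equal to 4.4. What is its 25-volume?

Volume = 4.4^25 · √(26/2^25) / 25! ≈ 6.92282e-13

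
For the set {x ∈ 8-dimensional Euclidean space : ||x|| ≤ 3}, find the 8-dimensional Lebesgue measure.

V = 2187·π^4/8 ≈ 26629.2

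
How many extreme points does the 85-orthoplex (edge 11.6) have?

An n-cross-polytope has 2n vertices; here n = 85, giving 170.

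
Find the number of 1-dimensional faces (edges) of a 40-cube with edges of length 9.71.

The 40-cube has n·2^(n-1) = 40·2^39 = 40·549755813888 = 21990232555520 edges.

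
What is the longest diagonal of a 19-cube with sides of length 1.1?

d = √(1.1² + 1.1² + ... + 1.1²) [19 terms] = √(19·1.1²) = 1.1√19 ≈ 4.79479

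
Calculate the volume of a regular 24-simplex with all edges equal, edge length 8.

Volume = 8^24 · √(25/2^24) / 24! ≈ 9.29103e-06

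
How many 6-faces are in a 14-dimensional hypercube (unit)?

f_6(14-cube) = (14 choose 6) · 2^8 = 768768.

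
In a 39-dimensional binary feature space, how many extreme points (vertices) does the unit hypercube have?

An n-cube has 2^n vertices; for n = 39 that is 2^39 = 549755813888.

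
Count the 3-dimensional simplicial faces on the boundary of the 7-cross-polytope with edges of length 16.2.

Each 3-face is the convex hull of 4 vertices, one chosen as ±e_i from each of 4 distinct axes: 2^4·C(7,4) = 560.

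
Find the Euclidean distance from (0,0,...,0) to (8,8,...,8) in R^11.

d = √(8² + 8² + ... + 8²) [11 terms] = √(11·8²) = 8√11 ≈ 26.533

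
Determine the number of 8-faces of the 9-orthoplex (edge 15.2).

An n-cross-polytope has 2^(k+1)·C(n,k+1) k-faces. Here 2^9·C(9,9) = 512·1 = 512.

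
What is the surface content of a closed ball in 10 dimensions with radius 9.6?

S_10(9.6) = 2·π^(10/2)·(9.6)^9 / Γ(10/2) ≈ 1.76608e+10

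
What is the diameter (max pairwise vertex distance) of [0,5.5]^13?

d = √(5.5² + 5.5² + ... + 5.5²) [13 terms] = √(13·5.5²) = 5.5√13 ≈ 19.8305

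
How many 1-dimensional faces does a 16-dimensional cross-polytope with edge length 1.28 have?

f_1(16-orthoplex) = 2^2 · (16 choose 2) = 480.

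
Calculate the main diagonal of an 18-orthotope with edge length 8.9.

d = √(8.9² + 8.9² + ... + 8.9²) [18 terms] = √(18·8.9²) = 8.9√18 ≈ 37.7595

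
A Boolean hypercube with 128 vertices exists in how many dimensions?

The n-cube has 2^n vertices, and 128 = 2^7, so n = 7.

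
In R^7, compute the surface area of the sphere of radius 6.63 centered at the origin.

S_7(6.63) = 2·π^(7/2)·(6.63)^6 / Γ(7/2) ≈ 2.80905e+06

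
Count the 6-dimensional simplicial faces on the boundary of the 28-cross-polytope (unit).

f_6(28-orthoplex) = 2^7 · (28 choose 7) = 151557120.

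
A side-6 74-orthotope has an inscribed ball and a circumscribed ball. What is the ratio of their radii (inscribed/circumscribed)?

For an n-cube of any side s, the inradius is s/2 and the circumradius is s√n/2, so the ratio is 1/√74 ≈ 0.116248.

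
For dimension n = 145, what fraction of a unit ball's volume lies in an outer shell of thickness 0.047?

1 - (1-0.047)^145 ≈ 0.99907 ≈ 99.91%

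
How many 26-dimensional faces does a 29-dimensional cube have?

Number of 26-faces = C(29,26) · 2^(29-26) = 3654 · 8 = 29232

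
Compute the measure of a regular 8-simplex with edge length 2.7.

For a regular n-simplex with edge a, V = (a^n / n!)·√((n+1)/2^n). With a=2.7, n=8: V ≈ 0.0131338.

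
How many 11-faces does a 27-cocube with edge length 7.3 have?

f_11(27-orthoplex) = 2^12 · (27 choose 12) = 71204290560.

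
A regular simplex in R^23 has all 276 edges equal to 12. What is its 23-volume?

V_23 = √(24) · 12^23 / (23! · 2^(23/2)) ≈ 0.433446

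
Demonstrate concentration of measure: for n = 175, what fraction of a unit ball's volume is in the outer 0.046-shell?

1 - (1-0.046)^175 ≈ 0.999736 ≈ 99.9736%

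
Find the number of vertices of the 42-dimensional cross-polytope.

The 42-dimensional cross-polytope has 2n = 2·42 = 84 vertices.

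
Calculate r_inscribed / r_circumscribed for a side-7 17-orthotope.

Ratio = (s/2)/(s√17/2) = 17^(-1/2) ≈ 0.242536.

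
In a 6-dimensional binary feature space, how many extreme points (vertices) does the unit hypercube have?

The 6-cube has 2^6 = 64 vertices.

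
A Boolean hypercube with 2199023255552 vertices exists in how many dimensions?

2^n = 2199023255552 ⇒ n = log_2(2199023255552) = 41.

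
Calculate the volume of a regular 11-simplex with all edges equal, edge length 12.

V_11 = √(12) · 12^11 / (11! · 2^(11/2)) ≈ 1424.83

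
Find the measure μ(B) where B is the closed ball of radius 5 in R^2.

The n-ball volume is π^(n/2)·r^n/Γ(n/2+1). With n=2, r=5: V = 25·π ≈ 78.5398.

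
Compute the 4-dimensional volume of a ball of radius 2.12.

V_4(2.12) = π^(4/2) · (2.12)^4 / Γ(4/2 + 1) ≈ 99.6812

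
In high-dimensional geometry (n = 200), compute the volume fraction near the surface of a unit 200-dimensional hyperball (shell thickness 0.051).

1 - (1-0.051)^200 ≈ 0.999972 ≈ 99.997160%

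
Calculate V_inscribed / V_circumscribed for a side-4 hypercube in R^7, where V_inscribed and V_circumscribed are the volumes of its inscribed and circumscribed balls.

Volume scales as r^n, and r_in/r_out = 1/√7, giving (1/√7)^7 ≈ 0.00110194.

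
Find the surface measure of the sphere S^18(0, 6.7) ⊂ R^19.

|∂B_19(6.7)| ≈ 6.55673e+14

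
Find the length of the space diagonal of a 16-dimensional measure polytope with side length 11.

||(11,11,...,11)|| = √(16)·11 = 44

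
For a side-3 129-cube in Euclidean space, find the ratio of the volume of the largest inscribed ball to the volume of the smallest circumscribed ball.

V_in / V_out = (r_in/r_out)^129 = (1/√129)^129 = 129^(-129/2) ≈ 7.36146e-137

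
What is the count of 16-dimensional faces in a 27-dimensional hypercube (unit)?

f_16(27-cube) = (27 choose 16) · 2^11 = 26701608960.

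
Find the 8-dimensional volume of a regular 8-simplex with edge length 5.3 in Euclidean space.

For a regular n-simplex with edge a, V = (a^n / n!)·√((n+1)/2^n). With a=5.3, n=8: V ≈ 2.89526.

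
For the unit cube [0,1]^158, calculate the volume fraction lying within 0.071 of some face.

The inner cube has side 1-2·0.071 = 0.858 and volume (0.858)^158 ≈ 3.097e-11, so the shell holds 1 - 3.097e-11 of the volume.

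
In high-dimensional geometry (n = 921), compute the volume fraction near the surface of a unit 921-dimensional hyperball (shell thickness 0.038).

1 - (1-0.038)^921 ≈ 1 - 3.193e-16 ≈ (100 - 3.33e-14)%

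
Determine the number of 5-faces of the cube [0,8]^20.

f_5(20-cube) = (20 choose 5) · 2^15 = 508035072.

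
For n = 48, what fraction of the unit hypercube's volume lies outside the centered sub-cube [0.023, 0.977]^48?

Shell fraction = 1 - (1-0.046)^48 ≈ 0.895691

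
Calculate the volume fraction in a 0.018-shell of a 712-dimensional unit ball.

1 - (1-0.018)^712 ≈ 0.9999975824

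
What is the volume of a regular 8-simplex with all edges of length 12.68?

Volume = 12.68^8 · √(9/2^8) / 8! ≈ 3107.67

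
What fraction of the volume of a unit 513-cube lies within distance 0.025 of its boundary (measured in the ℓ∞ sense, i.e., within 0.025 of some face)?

The inner cube has side 1-2·0.025 = 0.95 and volume (0.95)^513 ≈ 3.734e-12, so the shell holds 1 - 3.734e-12 of the volume.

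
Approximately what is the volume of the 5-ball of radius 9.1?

The n-ball volume is π^(n/2)·r^n/Γ(n/2+1). With n=5, r=9.1: V ≈ 328477.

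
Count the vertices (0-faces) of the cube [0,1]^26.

Each vertex is a binary string of length 26, so there are 2^26 = 67108864.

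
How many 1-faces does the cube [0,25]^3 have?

Number of 1-faces = C(3,1)·2^(3-1) = 3·4 = 12.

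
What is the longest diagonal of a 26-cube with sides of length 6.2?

The space diagonal of an n-cube of side s is s√n. Here 6.2·√26 ≈ 31.6139.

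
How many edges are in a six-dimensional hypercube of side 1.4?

f_1(6-cube) = (6 choose 1) · 2^5 = 192.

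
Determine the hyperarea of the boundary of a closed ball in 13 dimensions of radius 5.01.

S_13(5.01) = 2·π^(13/2)·(5.01)^12 / Γ(13/2) ≈ 2.96031e+09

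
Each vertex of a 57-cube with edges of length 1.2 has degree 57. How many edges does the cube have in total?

Number of 1-faces = C(57,1)·2^(57-1) = 57·72057594037927936 = 4107282860161892352.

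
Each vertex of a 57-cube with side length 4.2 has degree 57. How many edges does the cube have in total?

The 57-cube has n·2^(n-1) = 57·2^56 = 57·72057594037927936 = 4107282860161892352 edges.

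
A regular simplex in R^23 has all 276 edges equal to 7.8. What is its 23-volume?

V_23 = √(24) · 7.8^23 / (23! · 2^(23/2)) ≈ 2.15746e-05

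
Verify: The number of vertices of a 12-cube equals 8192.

False. The 12-cube has 2^12 = 4096 vertices.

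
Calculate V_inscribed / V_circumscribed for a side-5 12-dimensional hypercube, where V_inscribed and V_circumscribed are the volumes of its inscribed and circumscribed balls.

V_in / V_out = (r_in/r_out)^12 = (1/√12)^12 = 12^(-12/2) ≈ 3.34898e-07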